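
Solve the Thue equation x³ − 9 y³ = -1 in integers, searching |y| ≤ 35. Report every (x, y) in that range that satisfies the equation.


The equation is x³ - 9y³ = -1. For fixed y, x³ = 9·y³ − 1, so a solution requires the RHS to be a perfect cube.
Strategy: iterate y from -35 to 35, compute RHS = 9·y³ − 1, and check whether it is a (positive or negative) perfect cube.
Check small values of y:
  y = 0: RHS = -1 = (-1)³ ⇒ x = -1 works.
  y = 1: RHS = 8 = (2)³ ⇒ x = 2 works.
  y = -1: RHS = -10 is not a perfect cube.
  y = 2: RHS = 71 is not a perfect cube.
  y = -2: RHS = -73 is not a perfect cube.
  y = 3: RHS = 242 is not a perfect cube.
  y = -3: RHS = -244 is not a perfect cube.
Continuing the search up to |y| = 35 finds no further solutions beyond those listed.
Collected solutions: (-1, 0), (2, 1).

Solutions (with |y| ≤ 35): (-1, 0), (2, 1).


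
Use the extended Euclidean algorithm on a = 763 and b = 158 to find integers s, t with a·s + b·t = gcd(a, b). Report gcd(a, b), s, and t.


Euclidean algorithm on (763, 158) — divide until remainder is 0:
  763 = 4 · 158 + 131
  158 = 1 · 131 + 27
  131 = 4 · 27 + 23
  27 = 1 · 23 + 4
  23 = 5 · 4 + 3
  4 = 1 · 3 + 1
  3 = 3 · 1 + 0
gcd(763, 158) = 1.
Track Bezout coefficients alongside the remainders: start with r₀ = 763 = a·1 + b·0 (s = 1, t = 0) and r₁ = 158 = a·0 + b·1 (s = 0, t = 1); each new remainder r_{k+1} = r_{k-1} − q_k·r_k inherits s_{k+1} = s_{k-1} − q_k·s_k, t_{k+1} = t_{k-1} − q_k·t_k, so r_k = a·s_k + b·t_k at every step:
  q = 4: r = 131, s = 1 − 4·0 = 1, t = 0 − 4·1 = -4  (check: 763·1 + 158·(-4) = 131)
  q = 1: r = 27, s = 0 − 1·1 = -1, t = 1 − 1·(-4) = 5  (check: 763·(-1) + 158·5 = 27)
  q = 4: r = 23, s = 1 − 4·(-1) = 5, t = -4 − 4·5 = -24  (check: 763·5 + 158·(-24) = 23)
  q = 1: r = 4, s = -1 − 1·5 = -6, t = 5 − 1·(-24) = 29  (check: 763·(-6) + 158·29 = 4)
  q = 5: r = 3, s = 5 − 5·(-6) = 35, t = -24 − 5·29 = -169  (check: 763·35 + 158·(-169) = 3)
  q = 1: r = 1, s = -6 − 1·35 = -41, t = 29 − 1·(-169) = 198  (check: 763·(-41) + 158·198 = 1)
The row with r = 1 (the gcd) gives the Bezout coefficients s = -41, t = 198.
Result: 763 · (-41) + 158 · (198) = 1.

gcd(763, 158) = 1; s = -41, t = 198 (check: 763·(-41) + 158·198 = 1).


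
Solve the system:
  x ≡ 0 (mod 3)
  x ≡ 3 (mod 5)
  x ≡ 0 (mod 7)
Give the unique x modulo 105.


Moduli 3, 5, 7 are pairwise coprime; by CRT there is a unique solution modulo M = 3 · 5 · 7 = 105.
Solve pairwise, accumulating the modulus:
  Start with x ≡ 0 (mod 3).
  Combine with x ≡ 3 (mod 5): since gcd(3, 5) = 1, we get a unique residue mod 15.
    Write x = 0 + 3·t and substitute into x ≡ 3 (mod 5): 3·t ≡ 3 − 0 = 3 (mod 5).
    The inverse of 3 mod 5 is 2 (since 3·2 = 6 = 1·5 + 1), so t ≡ 2·3 = 6 ≡ 1 (mod 5).
    Then x = 0 + 3·1 = 3, valid modulo lcm(3, 5) = 15: x ≡ 3 (mod 15).
  Combine with x ≡ 0 (mod 7): since gcd(15, 7) = 1, we get a unique residue mod 105.
    Write x = 3 + 15·t and substitute into x ≡ 0 (mod 7): 15·t ≡ 0 − 3 = -3 (mod 7).
    Reduce coefficients mod 7: 1·t ≡ 4 (mod 7).
    So t ≡ 4 (mod 7).
    Then x = 3 + 15·4 = 63, valid modulo lcm(15, 7) = 105: x ≡ 63 (mod 105).
Verify: 63 mod 3 = 0 ✓, 63 mod 5 = 3 ✓, 63 mod 7 = 0 ✓.

x ≡ 63 (mod 105).


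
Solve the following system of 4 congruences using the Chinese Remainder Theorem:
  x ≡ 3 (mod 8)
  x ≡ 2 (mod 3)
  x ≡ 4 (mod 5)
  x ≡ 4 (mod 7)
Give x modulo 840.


Product of moduli M = 8 · 3 · 5 · 7 = 840.
Merge one congruence at a time:
  Start: x ≡ 3 (mod 8).
  Combine with x ≡ 2 (mod 3); new modulus lcm = 24.
    Write x = 3 + 8·t and substitute into x ≡ 2 (mod 3): 8·t ≡ 2 − 3 = -1 (mod 3).
    Reduce coefficients mod 3: 2·t ≡ 2 (mod 3).
    The inverse of 2 mod 3 is 2 (since 2·2 = 4 = 1·3 + 1), so t ≡ 2·2 = 4 ≡ 1 (mod 3).
    Then x = 3 + 8·1 = 11, valid modulo lcm(8, 3) = 24: x ≡ 11 (mod 24).
  Combine with x ≡ 4 (mod 5); new modulus lcm = 120.
    Write x = 11 + 24·t and substitute into x ≡ 4 (mod 5): 24·t ≡ 4 − 11 = -7 (mod 5).
    Reduce coefficients mod 5: 4·t ≡ 3 (mod 5).
    The inverse of 4 mod 5 is 4 (since 4·4 = 16 = 3·5 + 1), so t ≡ 4·3 = 12 ≡ 2 (mod 5).
    Then x = 11 + 24·2 = 59, valid modulo lcm(24, 5) = 120: x ≡ 59 (mod 120).
  Combine with x ≡ 4 (mod 7); new modulus lcm = 840.
    Write x = 59 + 120·t and substitute into x ≡ 4 (mod 7): 120·t ≡ 4 − 59 = -55 (mod 7).
    Reduce coefficients mod 7: 1·t ≡ 1 (mod 7).
    So t ≡ 1 (mod 7).
    Then x = 59 + 120·1 = 179, valid modulo lcm(120, 7) = 840: x ≡ 179 (mod 840).
Verify against each original: 179 mod 8 = 3, 179 mod 3 = 2, 179 mod 5 = 4, 179 mod 7 = 4.

x ≡ 179 (mod 840).


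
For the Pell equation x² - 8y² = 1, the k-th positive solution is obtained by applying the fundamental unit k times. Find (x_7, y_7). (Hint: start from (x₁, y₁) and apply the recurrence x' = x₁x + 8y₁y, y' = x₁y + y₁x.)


Step 1: Find the fundamental solution (x₁, y₁) of x² - 8y² = 1.
  Expand √8 as a continued fraction. a₀ = ⌊√8⌋ = 2; iterate m_{k+1} = d_k·a_k − m_k, d_{k+1} = (8 − m_{k+1}²)/d_k, a_{k+1} = ⌊(a₀ + m_{k+1})/d_{k+1}⌋ (starting m₀ = 0, d₀ = 1), with convergents p_k = a_k·p_{k-1} + p_{k-2}, q_k = a_k·q_{k-1} + q_{k-2} (p₋₁ = 1, q₋₁ = 0):
  k = 0: a₀ = 2; p₀/q₀ = 2/1; p₀² − 8·q₀² = 4 − 8 = -4.
  k = 1: m = 2, d = 4, a = ⌊(2 + 2)/4⌋ = 1; p/q = (1·2 + 1)/(1·1 + 0) = 3/1; p² − 8·q² = 9 − 8 = 1.
  The first convergent with p² − 8·q² = 1 gives the fundamental solution (x₁, y₁) = (3, 1).
Step 2: Apply the recurrence (x_{n+1}, y_{n+1}) = (x₁x_n + 8y₁y_n, x₁y_n + y₁x_n) repeatedly.
  From (x_1, y_1) = (3, 1): x_2 = 3·3 + 8·1·1 = 17; y_2 = 3·1 + 1·3 = 6.
  From (x_2, y_2) = (17, 6): x_3 = 3·17 + 8·1·6 = 99; y_3 = 3·6 + 1·17 = 35.
  From (x_3, y_3) = (99, 35): x_4 = 3·99 + 8·1·35 = 577; y_4 = 3·35 + 1·99 = 204.
  From (x_4, y_4) = (577, 204): x_5 = 3·577 + 8·1·204 = 3363; y_5 = 3·204 + 1·577 = 1189.
  From (x_5, y_5) = (3363, 1189): x_6 = 3·3363 + 8·1·1189 = 19601; y_6 = 3·1189 + 1·3363 = 6930.
  From (x_6, y_6) = (19601, 6930): x_7 = 3·19601 + 8·1·6930 = 114243; y_7 = 3·6930 + 1·19601 = 40391.
Step 3: Verify x_7² - 8·y_7² = 13051463049 - 13051463048 = 1 (should be 1). ✓

(x_1, y_1) = (3, 1); (x_7, y_7) = (114243, 40391).


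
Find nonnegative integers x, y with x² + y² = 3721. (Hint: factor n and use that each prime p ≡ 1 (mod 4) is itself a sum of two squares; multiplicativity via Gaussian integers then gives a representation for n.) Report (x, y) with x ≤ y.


Step 1: Factor n = 3721 = 61^2.
Step 2: Check the mod-4 condition on each prime factor: 61 ≡ 1 (mod 4), exponent 2.
All primes ≡ 3 (mod 4) appear to even exponent (or don't appear), so by the two-squares theorem n IS expressible as a sum of two squares.
Step 3: Build a representation. Here n = 61 · 61 is a product of primes ≡ 1 (mod 4). Each prime p ≡ 1 (mod 4) is itself a sum of two squares; find a² by testing p − a² for a perfect square:
  61: 61 − 1² = 60, 61 − 2² = 57, 61 − 3² = 52, 61 − 4² = 45, 61 − 5² = 36 = 6² ⇒ 61 = 5² + 6².
  Combine using the Brahmagupta–Fibonacci identity (a² + b²)(c² + d²) = (ac − bd)² + (ad + bc)² = (ac + bd)² + (ad − bc)²:
  61 · 61 = 3721: from (5² + 6²)(5² + 6²), take (5·5 − 6·6, 5·6 + 6·5) = (25 − 36, 30 + 30) = (-11, 60); dropping signs (only squares matter) gives (11, 60); check 11² + 60² = 121 + 3600 = 3721 ✓.
Step 4: Order so x ≤ y and verify: 11² + 60² = 121 + 3600 = 3721 = n. ✓

n = 3721 = 11² + 60² (one valid representation with x ≤ y).


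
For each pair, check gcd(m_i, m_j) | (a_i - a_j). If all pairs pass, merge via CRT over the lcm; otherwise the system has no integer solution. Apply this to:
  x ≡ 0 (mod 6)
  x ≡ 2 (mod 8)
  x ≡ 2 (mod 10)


Moduli 6, 8, 10 are not pairwise coprime, so CRT works modulo lcm(m_i) when all pairwise compatibility conditions hold.
Pairwise compatibility: gcd(m_i, m_j) must divide a_i - a_j for every pair.
Merge one congruence at a time:
  Start: x ≡ 0 (mod 6).
  Combine with x ≡ 2 (mod 8): gcd(6, 8) = 2; 2 - 0 = 2, which IS divisible by 2, so compatible.
    Write x = 0 + 6·t and substitute into x ≡ 2 (mod 8): 6·t ≡ 2 − 0 = 2 (mod 8).
    Divide the congruence (and modulus) by g = 2: 3·t ≡ 1 (mod 4).
    The inverse of 3 mod 4 is 3 (since 3·3 = 9 = 2·4 + 1), so t ≡ 3·1 = 3 ≡ 3 (mod 4).
    Then x = 0 + 6·3 = 18, valid modulo lcm(6, 8) = 24: x ≡ 18 (mod 24).
  Combine with x ≡ 2 (mod 10): gcd(24, 10) = 2; 2 - 18 = -16, which IS divisible by 2, so compatible.
    Write x = 18 + 24·t and substitute into x ≡ 2 (mod 10): 24·t ≡ 2 − 18 = -16 (mod 10).
    Divide the congruence (and modulus) by g = 2: 12·t ≡ -8 (mod 5).
    Reduce coefficients mod 5: 2·t ≡ 2 (mod 5).
    The inverse of 2 mod 5 is 3 (since 2·3 = 6 = 1·5 + 1), so t ≡ 3·2 = 6 ≡ 1 (mod 5).
    Then x = 18 + 24·1 = 42, valid modulo lcm(24, 10) = 120: x ≡ 42 (mod 120).
Verify: 42 mod 6 = 0, 42 mod 8 = 2, 42 mod 10 = 2.

x ≡ 42 (mod 120).


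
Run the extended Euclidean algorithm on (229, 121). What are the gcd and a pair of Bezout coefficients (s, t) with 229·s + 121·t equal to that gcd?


Euclidean algorithm on (229, 121) — divide until remainder is 0:
  229 = 1 · 121 + 108
  121 = 1 · 108 + 13
  108 = 8 · 13 + 4
  13 = 3 · 4 + 1
  4 = 4 · 1 + 0
gcd(229, 121) = 1.
Track Bezout coefficients alongside the remainders: start with r₀ = 229 = a·1 + b·0 (s = 1, t = 0) and r₁ = 121 = a·0 + b·1 (s = 0, t = 1); each new remainder r_{k+1} = r_{k-1} − q_k·r_k inherits s_{k+1} = s_{k-1} − q_k·s_k, t_{k+1} = t_{k-1} − q_k·t_k, so r_k = a·s_k + b·t_k at every step:
  q = 1: r = 108, s = 1 − 1·0 = 1, t = 0 − 1·1 = -1  (check: 229·1 + 121·(-1) = 108)
  q = 1: r = 13, s = 0 − 1·1 = -1, t = 1 − 1·(-1) = 2  (check: 229·(-1) + 121·2 = 13)
  q = 8: r = 4, s = 1 − 8·(-1) = 9, t = -1 − 8·2 = -17  (check: 229·9 + 121·(-17) = 4)
  q = 3: r = 1, s = -1 − 3·9 = -28, t = 2 − 3·(-17) = 53  (check: 229·(-28) + 121·53 = 1)
The row with r = 1 (the gcd) gives the Bezout coefficients s = -28, t = 53.
Result: 229 · (-28) + 121 · (53) = 1.

gcd(229, 121) = 1; s = -28, t = 53 (check: 229·(-28) + 121·53 = 1).


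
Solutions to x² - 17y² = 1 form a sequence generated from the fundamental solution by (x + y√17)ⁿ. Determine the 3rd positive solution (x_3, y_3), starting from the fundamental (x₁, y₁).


Step 1: Find the fundamental solution (x₁, y₁) of x² - 17y² = 1.
  Expand √17 as a continued fraction. a₀ = ⌊√17⌋ = 4; iterate m_{k+1} = d_k·a_k − m_k, d_{k+1} = (17 − m_{k+1}²)/d_k, a_{k+1} = ⌊(a₀ + m_{k+1})/d_{k+1}⌋ (starting m₀ = 0, d₀ = 1), with convergents p_k = a_k·p_{k-1} + p_{k-2}, q_k = a_k·q_{k-1} + q_{k-2} (p₋₁ = 1, q₋₁ = 0):
  k = 0: a₀ = 4; p₀/q₀ = 4/1; p₀² − 17·q₀² = 16 − 17 = -1.
  k = 1: m = 4, d = 1, a = ⌊(4 + 4)/1⌋ = 8; p/q = (8·4 + 1)/(8·1 + 0) = 33/8; p² − 17·q² = 1089 − 1088 = 1.
  The first convergent with p² − 17·q² = 1 gives the fundamental solution (x₁, y₁) = (33, 8).
Step 2: Apply the recurrence (x_{n+1}, y_{n+1}) = (x₁x_n + 17y₁y_n, x₁y_n + y₁x_n) repeatedly.
  From (x_1, y_1) = (33, 8): x_2 = 33·33 + 17·8·8 = 2177; y_2 = 33·8 + 8·33 = 528.
  From (x_2, y_2) = (2177, 528): x_3 = 33·2177 + 17·8·528 = 143649; y_3 = 33·528 + 8·2177 = 34840.
Step 3: Verify x_3² - 17·y_3² = 20635035201 - 20635035200 = 1 (should be 1). ✓

(x_1, y_1) = (33, 8); (x_3, y_3) = (143649, 34840).


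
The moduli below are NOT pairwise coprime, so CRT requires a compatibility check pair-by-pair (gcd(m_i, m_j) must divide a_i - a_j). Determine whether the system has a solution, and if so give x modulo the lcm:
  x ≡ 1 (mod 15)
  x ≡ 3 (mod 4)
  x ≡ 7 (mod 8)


Moduli 15, 4, 8 are not pairwise coprime, so CRT works modulo lcm(m_i) when all pairwise compatibility conditions hold.
Pairwise compatibility: gcd(m_i, m_j) must divide a_i - a_j for every pair.
Merge one congruence at a time:
  Start: x ≡ 1 (mod 15).
  Combine with x ≡ 3 (mod 4): gcd(15, 4) = 1; 3 - 1 = 2, which IS divisible by 1, so compatible.
    Write x = 1 + 15·t and substitute into x ≡ 3 (mod 4): 15·t ≡ 3 − 1 = 2 (mod 4).
    Reduce coefficients mod 4: 3·t ≡ 2 (mod 4).
    The inverse of 3 mod 4 is 3 (since 3·3 = 9 = 2·4 + 1), so t ≡ 3·2 = 6 ≡ 2 (mod 4).
    Then x = 1 + 15·2 = 31, valid modulo lcm(15, 4) = 60: x ≡ 31 (mod 60).
  Combine with x ≡ 7 (mod 8): gcd(60, 8) = 4; 7 - 31 = -24, which IS divisible by 4, so compatible.
    Write x = 31 + 60·t and substitute into x ≡ 7 (mod 8): 60·t ≡ 7 − 31 = -24 (mod 8).
    Divide the congruence (and modulus) by g = 4: 15·t ≡ -6 (mod 2).
    Reduce coefficients mod 2: 1·t ≡ 0 (mod 2).
    So t ≡ 0 (mod 2).
    Then x = 31 + 60·0 = 31, valid modulo lcm(60, 8) = 120: x ≡ 31 (mod 120).
Verify: 31 mod 15 = 1, 31 mod 4 = 3, 31 mod 8 = 7.

x ≡ 31 (mod 120).


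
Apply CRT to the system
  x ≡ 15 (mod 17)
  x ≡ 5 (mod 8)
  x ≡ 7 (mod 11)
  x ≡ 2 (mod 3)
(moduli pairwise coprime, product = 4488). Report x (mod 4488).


Product of moduli M = 17 · 8 · 11 · 3 = 4488.
Merge one congruence at a time:
  Start: x ≡ 15 (mod 17).
  Combine with x ≡ 5 (mod 8); new modulus lcm = 136.
    Write x = 15 + 17·t and substitute into x ≡ 5 (mod 8): 17·t ≡ 5 − 15 = -10 (mod 8).
    Reduce coefficients mod 8: 1·t ≡ 6 (mod 8).
    So t ≡ 6 (mod 8).
    Then x = 15 + 17·6 = 117, valid modulo lcm(17, 8) = 136: x ≡ 117 (mod 136).
  Combine with x ≡ 7 (mod 11); new modulus lcm = 1496.
    Write x = 117 + 136·t and substitute into x ≡ 7 (mod 11): 136·t ≡ 7 − 117 = -110 (mod 11).
    Reduce coefficients mod 11: 4·t ≡ 0 (mod 11).
    The inverse of 4 mod 11 is 3 (since 4·3 = 12 = 1·11 + 1), so t ≡ 3·0 = 0 ≡ 0 (mod 11).
    Then x = 117 + 136·0 = 117, valid modulo lcm(136, 11) = 1496: x ≡ 117 (mod 1496).
  Combine with x ≡ 2 (mod 3); new modulus lcm = 4488.
    Write x = 117 + 1496·t and substitute into x ≡ 2 (mod 3): 1496·t ≡ 2 − 117 = -115 (mod 3).
    Reduce coefficients mod 3: 2·t ≡ 2 (mod 3).
    The inverse of 2 mod 3 is 2 (since 2·2 = 4 = 1·3 + 1), so t ≡ 2·2 = 4 ≡ 1 (mod 3).
    Then x = 117 + 1496·1 = 1613, valid modulo lcm(1496, 3) = 4488: x ≡ 1613 (mod 4488).
Verify against each original: 1613 mod 17 = 15, 1613 mod 8 = 5, 1613 mod 11 = 7, 1613 mod 3 = 2.

x ≡ 1613 (mod 4488).


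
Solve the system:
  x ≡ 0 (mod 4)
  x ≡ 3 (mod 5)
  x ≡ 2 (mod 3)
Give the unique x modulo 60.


Moduli 4, 5, 3 are pairwise coprime; by CRT there is a unique solution modulo M = 4 · 5 · 3 = 60.
Solve pairwise, accumulating the modulus:
  Start with x ≡ 0 (mod 4).
  Combine with x ≡ 3 (mod 5): since gcd(4, 5) = 1, we get a unique residue mod 20.
    Write x = 0 + 4·t and substitute into x ≡ 3 (mod 5): 4·t ≡ 3 − 0 = 3 (mod 5).
    The inverse of 4 mod 5 is 4 (since 4·4 = 16 = 3·5 + 1), so t ≡ 4·3 = 12 ≡ 2 (mod 5).
    Then x = 0 + 4·2 = 8, valid modulo lcm(4, 5) = 20: x ≡ 8 (mod 20).
  Combine with x ≡ 2 (mod 3): since gcd(20, 3) = 1, we get a unique residue mod 60.
    Write x = 8 + 20·t and substitute into x ≡ 2 (mod 3): 20·t ≡ 2 − 8 = -6 (mod 3).
    Reduce coefficients mod 3: 2·t ≡ 0 (mod 3).
    The inverse of 2 mod 3 is 2 (since 2·2 = 4 = 1·3 + 1), so t ≡ 2·0 = 0 ≡ 0 (mod 3).
    Then x = 8 + 20·0 = 8, valid modulo lcm(20, 3) = 60: x ≡ 8 (mod 60).
Verify: 8 mod 4 = 0 ✓, 8 mod 5 = 3 ✓, 8 mod 3 = 2 ✓.

x ≡ 8 (mod 60).


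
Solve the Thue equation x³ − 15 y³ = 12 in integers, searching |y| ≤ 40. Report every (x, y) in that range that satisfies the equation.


The equation is x³ - 15y³ = 12. For fixed y, x³ = 15·y³ + 12, so a solution requires the RHS to be a perfect cube.
Strategy: iterate y from -40 to 40, compute RHS = 15·y³ + 12, and check whether it is a (positive or negative) perfect cube.
Check small values of y:
  y = 0: RHS = 12 is not a perfect cube.
  y = 1: RHS = 27 = (3)³ ⇒ x = 3 works.
  y = -1: RHS = -3 is not a perfect cube.
  y = 2: RHS = 132 is not a perfect cube.
  y = -2: RHS = -108 is not a perfect cube.
  y = 3: RHS = 417 is not a perfect cube.
  y = -3: RHS = -393 is not a perfect cube.
Continuing the search up to |y| = 40 finds no further solutions beyond those listed.
Collected solutions: (3, 1).

Solutions (with |y| ≤ 40): (3, 1).


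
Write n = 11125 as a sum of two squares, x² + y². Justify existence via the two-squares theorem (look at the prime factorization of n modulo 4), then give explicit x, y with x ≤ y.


Step 1: Factor n = 11125 = 5^3 · 89.
Step 2: Check the mod-4 condition on each prime factor: 5 ≡ 1 (mod 4), exponent 3; 89 ≡ 1 (mod 4), exponent 1.
All primes ≡ 3 (mod 4) appear to even exponent (or don't appear), so by the two-squares theorem n IS expressible as a sum of two squares.
Step 3: Build a representation. Group n = k² · m with k = 5 and m = 5 · 89 = 445 (a product of primes ≡ 1 (mod 4)); a representation of m scales to one of n via (k·x)² + (k·y)² = k²(x² + y²). Each prime p ≡ 1 (mod 4) is itself a sum of two squares; find a² by testing p − a² for a perfect square:
  5: 5 − 1² = 4 = 2² ⇒ 5 = 1² + 2².
  89: 89 − 1² = 88, 89 − 2² = 85, 89 − 3² = 80, 89 − 4² = 73, 89 − 5² = 64 = 8² ⇒ 89 = 5² + 8².
  Combine using the Brahmagupta–Fibonacci identity (a² + b²)(c² + d²) = (ac − bd)² + (ad + bc)² = (ac + bd)² + (ad − bc)²:
  5 · 89 = 445: from (1² + 2²)(5² + 8²), take (1·5 − 2·8, 1·8 + 2·5) = (5 − 16, 8 + 10) = (-11, 18); dropping signs (only squares matter) gives (11, 18); check 11² + 18² = 121 + 324 = 445 ✓.
  Scale by k = 5: (5·11, 5·18) = (55, 90).
Step 4: Order so x ≤ y and verify: 55² + 90² = 3025 + 8100 = 11125 = n. ✓

n = 11125 = 55² + 90² (one valid representation with x ≤ y).


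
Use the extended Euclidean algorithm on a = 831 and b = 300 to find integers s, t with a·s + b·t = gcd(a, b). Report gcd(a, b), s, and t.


Euclidean algorithm on (831, 300) — divide until remainder is 0:
  831 = 2 · 300 + 231
  300 = 1 · 231 + 69
  231 = 3 · 69 + 24
  69 = 2 · 24 + 21
  24 = 1 · 21 + 3
  21 = 7 · 3 + 0
gcd(831, 300) = 3.
Track Bezout coefficients alongside the remainders: start with r₀ = 831 = a·1 + b·0 (s = 1, t = 0) and r₁ = 300 = a·0 + b·1 (s = 0, t = 1); each new remainder r_{k+1} = r_{k-1} − q_k·r_k inherits s_{k+1} = s_{k-1} − q_k·s_k, t_{k+1} = t_{k-1} − q_k·t_k, so r_k = a·s_k + b·t_k at every step:
  q = 2: r = 231, s = 1 − 2·0 = 1, t = 0 − 2·1 = -2  (check: 831·1 + 300·(-2) = 231)
  q = 1: r = 69, s = 0 − 1·1 = -1, t = 1 − 1·(-2) = 3  (check: 831·(-1) + 300·3 = 69)
  q = 3: r = 24, s = 1 − 3·(-1) = 4, t = -2 − 3·3 = -11  (check: 831·4 + 300·(-11) = 24)
  q = 2: r = 21, s = -1 − 2·4 = -9, t = 3 − 2·(-11) = 25  (check: 831·(-9) + 300·25 = 21)
  q = 1: r = 3, s = 4 − 1·(-9) = 13, t = -11 − 1·25 = -36  (check: 831·13 + 300·(-36) = 3)
The row with r = 3 (the gcd) gives the Bezout coefficients s = 13, t = -36.
Result: 831 · (13) + 300 · (-36) = 3.

gcd(831, 300) = 3; s = 13, t = -36 (check: 831·13 + 300·(-36) = 3).


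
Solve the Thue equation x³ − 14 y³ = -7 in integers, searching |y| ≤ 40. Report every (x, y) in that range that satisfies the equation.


The equation is x³ - 14y³ = -7. For fixed y, x³ = 14·y³ − 7, so a solution requires the RHS to be a perfect cube.
Strategy: iterate y from -40 to 40, compute RHS = 14·y³ − 7, and check whether it is a (positive or negative) perfect cube.
Check small values of y:
  y = 0: RHS = -7 is not a perfect cube.
  y = 1: RHS = 7 is not a perfect cube.
  y = -1: RHS = -21 is not a perfect cube.
  y = 2: RHS = 105 is not a perfect cube.
  y = -2: RHS = -119 is not a perfect cube.
  y = 3: RHS = 371 is not a perfect cube.
  y = -3: RHS = -385 is not a perfect cube.
Continuing the search up to |y| = 40 finds no solutions either.
No (x, y) in the scanned range satisfies the equation.

No integer solutions with |y| ≤ 40.


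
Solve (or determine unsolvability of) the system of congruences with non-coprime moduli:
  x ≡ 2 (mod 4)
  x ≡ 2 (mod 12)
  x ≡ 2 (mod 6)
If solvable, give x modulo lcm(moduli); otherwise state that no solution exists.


Moduli 4, 12, 6 are not pairwise coprime, so CRT works modulo lcm(m_i) when all pairwise compatibility conditions hold.
Pairwise compatibility: gcd(m_i, m_j) must divide a_i - a_j for every pair.
Merge one congruence at a time:
  Start: x ≡ 2 (mod 4).
  Combine with x ≡ 2 (mod 12): gcd(4, 12) = 4; 2 - 2 = 0, which IS divisible by 4, so compatible.
    Write x = 2 + 4·t and substitute into x ≡ 2 (mod 12): 4·t ≡ 2 − 2 = 0 (mod 12).
    Divide the congruence (and modulus) by g = 4: 1·t ≡ 0 (mod 3).
    So t ≡ 0 (mod 3).
    Then x = 2 + 4·0 = 2, valid modulo lcm(4, 12) = 12: x ≡ 2 (mod 12).
  Combine with x ≡ 2 (mod 6): gcd(12, 6) = 6; 2 - 2 = 0, which IS divisible by 6, so compatible.
    Write x = 2 + 12·t and substitute into x ≡ 2 (mod 6): 12·t ≡ 2 − 2 = 0 (mod 6).
    Divide the congruence (and modulus) by g = 6: 2·t ≡ 0 (mod 1).
    Modulo 1 every t works; take t = 0.
    Then x = 2 + 12·0 = 2, valid modulo lcm(12, 6) = 12: x ≡ 2 (mod 12).
Verify: 2 mod 4 = 2, 2 mod 12 = 2, 2 mod 6 = 2.

x ≡ 2 (mod 12).


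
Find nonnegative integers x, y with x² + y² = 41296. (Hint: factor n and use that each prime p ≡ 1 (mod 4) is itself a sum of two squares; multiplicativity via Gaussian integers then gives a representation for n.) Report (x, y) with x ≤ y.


Step 1: Factor n = 41296 = 2^4 · 29 · 89.
Step 2: Check the mod-4 condition on each prime factor: 2 = 2 (special); 29 ≡ 1 (mod 4), exponent 1; 89 ≡ 1 (mod 4), exponent 1.
All primes ≡ 3 (mod 4) appear to even exponent (or don't appear), so by the two-squares theorem n IS expressible as a sum of two squares.
Step 3: Build a representation. Group n = k² · m with k = 4 and m = 29 · 89 = 2581 (a product of primes ≡ 1 (mod 4)); a representation of m scales to one of n via (k·x)² + (k·y)² = k²(x² + y²). Each prime p ≡ 1 (mod 4) is itself a sum of two squares; find a² by testing p − a² for a perfect square:
  29: 29 − 1² = 28, 29 − 2² = 25 = 5² ⇒ 29 = 2² + 5².
  89: 89 − 1² = 88, 89 − 2² = 85, 89 − 3² = 80, 89 − 4² = 73, 89 − 5² = 64 = 8² ⇒ 89 = 5² + 8².
  Combine using the Brahmagupta–Fibonacci identity (a² + b²)(c² + d²) = (ac − bd)² + (ad + bc)² = (ac + bd)² + (ad − bc)²:
  29 · 89 = 2581: from (2² + 5²)(5² + 8²), take (2·5 − 5·8, 2·8 + 5·5) = (10 − 40, 16 + 25) = (-30, 41); dropping signs (only squares matter) gives (30, 41); check 30² + 41² = 900 + 1681 = 2581 ✓.
  Scale by k = 4: (4·30, 4·41) = (120, 164).
Step 4: Order so x ≤ y and verify: 120² + 164² = 14400 + 26896 = 41296 = n. ✓

n = 41296 = 120² + 164² (one valid representation with x ≤ y).


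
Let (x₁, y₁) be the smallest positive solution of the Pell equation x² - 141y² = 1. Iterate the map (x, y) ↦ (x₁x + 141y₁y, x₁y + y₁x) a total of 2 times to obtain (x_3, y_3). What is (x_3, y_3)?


Step 1: Find the fundamental solution (x₁, y₁) of x² - 141y² = 1.
  Expand √141 as a continued fraction. a₀ = ⌊√141⌋ = 11; iterate m_{k+1} = d_k·a_k − m_k, d_{k+1} = (141 − m_{k+1}²)/d_k, a_{k+1} = ⌊(a₀ + m_{k+1})/d_{k+1}⌋ (starting m₀ = 0, d₀ = 1), with convergents p_k = a_k·p_{k-1} + p_{k-2}, q_k = a_k·q_{k-1} + q_{k-2} (p₋₁ = 1, q₋₁ = 0):
  k = 0: a₀ = 11; p₀/q₀ = 11/1; p₀² − 141·q₀² = 121 − 141 = -20.
  k = 1: m = 11, d = 20, a = ⌊(11 + 11)/20⌋ = 1; p/q = (1·11 + 1)/(1·1 + 0) = 12/1; p² − 141·q² = 144 − 141 = 3.
  k = 2: m = 9, d = 3, a = ⌊(11 + 9)/3⌋ = 6; p/q = (6·12 + 11)/(6·1 + 1) = 83/7; p² − 141·q² = 6889 − 6909 = -20.
  k = 3: m = 9, d = 20, a = ⌊(11 + 9)/20⌋ = 1; p/q = (1·83 + 12)/(1·7 + 1) = 95/8; p² − 141·q² = 9025 − 9024 = 1.
  The first convergent with p² − 141·q² = 1 gives the fundamental solution (x₁, y₁) = (95, 8).
Step 2: Apply the recurrence (x_{n+1}, y_{n+1}) = (x₁x_n + 141y₁y_n, x₁y_n + y₁x_n) repeatedly.
  From (x_1, y_1) = (95, 8): x_2 = 95·95 + 141·8·8 = 18049; y_2 = 95·8 + 8·95 = 1520.
  From (x_2, y_2) = (18049, 1520): x_3 = 95·18049 + 141·8·1520 = 3429215; y_3 = 95·1520 + 8·18049 = 288792.
Step 3: Verify x_3² - 141·y_3² = 11759515516225 - 11759515516224 = 1 (should be 1). ✓

(x_1, y_1) = (95, 8); (x_3, y_3) = (3429215, 288792).


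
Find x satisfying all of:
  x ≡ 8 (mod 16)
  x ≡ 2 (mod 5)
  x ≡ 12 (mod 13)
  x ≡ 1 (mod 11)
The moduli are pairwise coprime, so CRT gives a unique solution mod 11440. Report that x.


Product of moduli M = 16 · 5 · 13 · 11 = 11440.
Merge one congruence at a time:
  Start: x ≡ 8 (mod 16).
  Combine with x ≡ 2 (mod 5); new modulus lcm = 80.
    Write x = 8 + 16·t and substitute into x ≡ 2 (mod 5): 16·t ≡ 2 − 8 = -6 (mod 5).
    Reduce coefficients mod 5: 1·t ≡ 4 (mod 5).
    So t ≡ 4 (mod 5).
    Then x = 8 + 16·4 = 72, valid modulo lcm(16, 5) = 80: x ≡ 72 (mod 80).
  Combine with x ≡ 12 (mod 13); new modulus lcm = 1040.
    Write x = 72 + 80·t and substitute into x ≡ 12 (mod 13): 80·t ≡ 12 − 72 = -60 (mod 13).
    Reduce coefficients mod 13: 2·t ≡ 5 (mod 13).
    The inverse of 2 mod 13 is 7 (since 2·7 = 14 = 1·13 + 1), so t ≡ 7·5 = 35 ≡ 9 (mod 13).
    Then x = 72 + 80·9 = 792, valid modulo lcm(80, 13) = 1040: x ≡ 792 (mod 1040).
  Combine with x ≡ 1 (mod 11); new modulus lcm = 11440.
    Write x = 792 + 1040·t and substitute into x ≡ 1 (mod 11): 1040·t ≡ 1 − 792 = -791 (mod 11).
    Reduce coefficients mod 11: 6·t ≡ 1 (mod 11).
    The inverse of 6 mod 11 is 2 (since 6·2 = 12 = 1·11 + 1), so t ≡ 2·1 = 2 ≡ 2 (mod 11).
    Then x = 792 + 1040·2 = 2872, valid modulo lcm(1040, 11) = 11440: x ≡ 2872 (mod 11440).
Verify against each original: 2872 mod 16 = 8, 2872 mod 5 = 2, 2872 mod 13 = 12, 2872 mod 11 = 1.

x ≡ 2872 (mod 11440).


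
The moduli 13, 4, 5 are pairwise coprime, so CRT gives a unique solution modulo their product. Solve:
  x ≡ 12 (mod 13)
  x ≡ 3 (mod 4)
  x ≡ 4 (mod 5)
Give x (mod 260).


Moduli 13, 4, 5 are pairwise coprime; by CRT there is a unique solution modulo M = 13 · 4 · 5 = 260.
Solve pairwise, accumulating the modulus:
  Start with x ≡ 12 (mod 13).
  Combine with x ≡ 3 (mod 4): since gcd(13, 4) = 1, we get a unique residue mod 52.
    Write x = 12 + 13·t and substitute into x ≡ 3 (mod 4): 13·t ≡ 3 − 12 = -9 (mod 4).
    Reduce coefficients mod 4: 1·t ≡ 3 (mod 4).
    So t ≡ 3 (mod 4).
    Then x = 12 + 13·3 = 51, valid modulo lcm(13, 4) = 52: x ≡ 51 (mod 52).
  Combine with x ≡ 4 (mod 5): since gcd(52, 5) = 1, we get a unique residue mod 260.
    Write x = 51 + 52·t and substitute into x ≡ 4 (mod 5): 52·t ≡ 4 − 51 = -47 (mod 5).
    Reduce coefficients mod 5: 2·t ≡ 3 (mod 5).
    The inverse of 2 mod 5 is 3 (since 2·3 = 6 = 1·5 + 1), so t ≡ 3·3 = 9 ≡ 4 (mod 5).
    Then x = 51 + 52·4 = 259, valid modulo lcm(52, 5) = 260: x ≡ 259 (mod 260).
Verify: 259 mod 13 = 12 ✓, 259 mod 4 = 3 ✓, 259 mod 5 = 4 ✓.

x ≡ 259 (mod 260).


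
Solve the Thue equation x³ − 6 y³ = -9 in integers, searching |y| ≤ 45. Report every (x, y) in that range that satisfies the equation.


The equation is x³ - 6y³ = -9. For fixed y, x³ = 6·y³ − 9, so a solution requires the RHS to be a perfect cube.
Strategy: iterate y from -45 to 45, compute RHS = 6·y³ − 9, and check whether it is a (positive or negative) perfect cube.
Check small values of y:
  y = 0: RHS = -9 is not a perfect cube.
  y = 1: RHS = -3 is not a perfect cube.
  y = -1: RHS = -15 is not a perfect cube.
  y = 2: RHS = 39 is not a perfect cube.
  y = -2: RHS = -57 is not a perfect cube.
  y = 3: RHS = 153 is not a perfect cube.
  y = -3: RHS = -171 is not a perfect cube.
Continuing the search up to |y| = 45 finds no solutions either.
No (x, y) in the scanned range satisfies the equation.

No integer solutions with |y| ≤ 45.


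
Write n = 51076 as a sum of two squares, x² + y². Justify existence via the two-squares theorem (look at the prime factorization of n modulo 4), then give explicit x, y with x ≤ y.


Step 1: Factor n = 51076 = 2^2 · 113^2.
Step 2: Check the mod-4 condition on each prime factor: 2 = 2 (special); 113 ≡ 1 (mod 4), exponent 2.
All primes ≡ 3 (mod 4) appear to even exponent (or don't appear), so by the two-squares theorem n IS expressible as a sum of two squares.
Step 3: Build a representation. Group n = k² · m with k = 2 and m = 113 · 113 = 12769 (a product of primes ≡ 1 (mod 4)); a representation of m scales to one of n via (k·x)² + (k·y)² = k²(x² + y²). Each prime p ≡ 1 (mod 4) is itself a sum of two squares; find a² by testing p − a² for a perfect square:
  113: 113 − 1² = 112, 113 − 2² = 109, 113 − 3² = 104, 113 − 4² = 97, 113 − 5² = 88, 113 − 6² = 77, 113 − 7² = 64 = 8² ⇒ 113 = 7² + 8².
  Combine using the Brahmagupta–Fibonacci identity (a² + b²)(c² + d²) = (ac − bd)² + (ad + bc)² = (ac + bd)² + (ad − bc)²:
  113 · 113 = 12769: from (7² + 8²)(7² + 8²), take (7·7 − 8·8, 7·8 + 8·7) = (49 − 64, 56 + 56) = (-15, 112); dropping signs (only squares matter) gives (15, 112); check 15² + 112² = 225 + 12544 = 12769 ✓.
  Scale by k = 2: (2·15, 2·112) = (30, 224).
Step 4: Order so x ≤ y and verify: 30² + 224² = 900 + 50176 = 51076 = n. ✓

n = 51076 = 30² + 224² (one valid representation with x ≤ y).


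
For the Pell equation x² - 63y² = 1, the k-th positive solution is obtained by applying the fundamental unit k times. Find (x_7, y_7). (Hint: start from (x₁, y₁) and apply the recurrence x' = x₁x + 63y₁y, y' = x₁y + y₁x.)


Step 1: Find the fundamental solution (x₁, y₁) of x² - 63y² = 1.
  Expand √63 as a continued fraction. a₀ = ⌊√63⌋ = 7; iterate m_{k+1} = d_k·a_k − m_k, d_{k+1} = (63 − m_{k+1}²)/d_k, a_{k+1} = ⌊(a₀ + m_{k+1})/d_{k+1}⌋ (starting m₀ = 0, d₀ = 1), with convergents p_k = a_k·p_{k-1} + p_{k-2}, q_k = a_k·q_{k-1} + q_{k-2} (p₋₁ = 1, q₋₁ = 0):
  k = 0: a₀ = 7; p₀/q₀ = 7/1; p₀² − 63·q₀² = 49 − 63 = -14.
  k = 1: m = 7, d = 14, a = ⌊(7 + 7)/14⌋ = 1; p/q = (1·7 + 1)/(1·1 + 0) = 8/1; p² − 63·q² = 64 − 63 = 1.
  The first convergent with p² − 63·q² = 1 gives the fundamental solution (x₁, y₁) = (8, 1).
Step 2: Apply the recurrence (x_{n+1}, y_{n+1}) = (x₁x_n + 63y₁y_n, x₁y_n + y₁x_n) repeatedly.
  From (x_1, y_1) = (8, 1): x_2 = 8·8 + 63·1·1 = 127; y_2 = 8·1 + 1·8 = 16.
  From (x_2, y_2) = (127, 16): x_3 = 8·127 + 63·1·16 = 2024; y_3 = 8·16 + 1·127 = 255.
  From (x_3, y_3) = (2024, 255): x_4 = 8·2024 + 63·1·255 = 32257; y_4 = 8·255 + 1·2024 = 4064.
  From (x_4, y_4) = (32257, 4064): x_5 = 8·32257 + 63·1·4064 = 514088; y_5 = 8·4064 + 1·32257 = 64769.
  From (x_5, y_5) = (514088, 64769): x_6 = 8·514088 + 63·1·64769 = 8193151; y_6 = 8·64769 + 1·514088 = 1032240.
  From (x_6, y_6) = (8193151, 1032240): x_7 = 8·8193151 + 63·1·1032240 = 130576328; y_7 = 8·1032240 + 1·8193151 = 16451071.
Step 3: Verify x_7² - 63·y_7² = 17050177433963584 - 17050177433963583 = 1 (should be 1). ✓

(x_1, y_1) = (8, 1); (x_7, y_7) = (130576328, 16451071).


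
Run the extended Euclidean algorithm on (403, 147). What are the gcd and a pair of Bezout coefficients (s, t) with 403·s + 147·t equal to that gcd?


Euclidean algorithm on (403, 147) — divide until remainder is 0:
  403 = 2 · 147 + 109
  147 = 1 · 109 + 38
  109 = 2 · 38 + 33
  38 = 1 · 33 + 5
  33 = 6 · 5 + 3
  5 = 1 · 3 + 2
  3 = 1 · 2 + 1
  2 = 2 · 1 + 0
gcd(403, 147) = 1.
Track Bezout coefficients alongside the remainders: start with r₀ = 403 = a·1 + b·0 (s = 1, t = 0) and r₁ = 147 = a·0 + b·1 (s = 0, t = 1); each new remainder r_{k+1} = r_{k-1} − q_k·r_k inherits s_{k+1} = s_{k-1} − q_k·s_k, t_{k+1} = t_{k-1} − q_k·t_k, so r_k = a·s_k + b·t_k at every step:
  q = 2: r = 109, s = 1 − 2·0 = 1, t = 0 − 2·1 = -2  (check: 403·1 + 147·(-2) = 109)
  q = 1: r = 38, s = 0 − 1·1 = -1, t = 1 − 1·(-2) = 3  (check: 403·(-1) + 147·3 = 38)
  q = 2: r = 33, s = 1 − 2·(-1) = 3, t = -2 − 2·3 = -8  (check: 403·3 + 147·(-8) = 33)
  q = 1: r = 5, s = -1 − 1·3 = -4, t = 3 − 1·(-8) = 11  (check: 403·(-4) + 147·11 = 5)
  q = 6: r = 3, s = 3 − 6·(-4) = 27, t = -8 − 6·11 = -74  (check: 403·27 + 147·(-74) = 3)
  q = 1: r = 2, s = -4 − 1·27 = -31, t = 11 − 1·(-74) = 85  (check: 403·(-31) + 147·85 = 2)
  q = 1: r = 1, s = 27 − 1·(-31) = 58, t = -74 − 1·85 = -159  (check: 403·58 + 147·(-159) = 1)
The row with r = 1 (the gcd) gives the Bezout coefficients s = 58, t = -159.
Result: 403 · (58) + 147 · (-159) = 1.

gcd(403, 147) = 1; s = 58, t = -159 (check: 403·58 + 147·(-159) = 1).


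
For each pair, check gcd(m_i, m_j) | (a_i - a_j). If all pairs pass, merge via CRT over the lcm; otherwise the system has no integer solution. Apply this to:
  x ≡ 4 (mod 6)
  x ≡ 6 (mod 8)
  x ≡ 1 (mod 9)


Moduli 6, 8, 9 are not pairwise coprime, so CRT works modulo lcm(m_i) when all pairwise compatibility conditions hold.
Pairwise compatibility: gcd(m_i, m_j) must divide a_i - a_j for every pair.
Merge one congruence at a time:
  Start: x ≡ 4 (mod 6).
  Combine with x ≡ 6 (mod 8): gcd(6, 8) = 2; 6 - 4 = 2, which IS divisible by 2, so compatible.
    Write x = 4 + 6·t and substitute into x ≡ 6 (mod 8): 6·t ≡ 6 − 4 = 2 (mod 8).
    Divide the congruence (and modulus) by g = 2: 3·t ≡ 1 (mod 4).
    The inverse of 3 mod 4 is 3 (since 3·3 = 9 = 2·4 + 1), so t ≡ 3·1 = 3 ≡ 3 (mod 4).
    Then x = 4 + 6·3 = 22, valid modulo lcm(6, 8) = 24: x ≡ 22 (mod 24).
  Combine with x ≡ 1 (mod 9): gcd(24, 9) = 3; 1 - 22 = -21, which IS divisible by 3, so compatible.
    Write x = 22 + 24·t and substitute into x ≡ 1 (mod 9): 24·t ≡ 1 − 22 = -21 (mod 9).
    Divide the congruence (and modulus) by g = 3: 8·t ≡ -7 (mod 3).
    Reduce coefficients mod 3: 2·t ≡ 2 (mod 3).
    The inverse of 2 mod 3 is 2 (since 2·2 = 4 = 1·3 + 1), so t ≡ 2·2 = 4 ≡ 1 (mod 3).
    Then x = 22 + 24·1 = 46, valid modulo lcm(24, 9) = 72: x ≡ 46 (mod 72).
Verify: 46 mod 6 = 4, 46 mod 8 = 6, 46 mod 9 = 1.

x ≡ 46 (mod 72).


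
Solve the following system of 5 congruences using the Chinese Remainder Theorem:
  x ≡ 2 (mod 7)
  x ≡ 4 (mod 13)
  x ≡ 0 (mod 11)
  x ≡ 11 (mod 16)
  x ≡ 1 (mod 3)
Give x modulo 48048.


Product of moduli M = 7 · 13 · 11 · 16 · 3 = 48048.
Merge one congruence at a time:
  Start: x ≡ 2 (mod 7).
  Combine with x ≡ 4 (mod 13); new modulus lcm = 91.
    Write x = 2 + 7·t and substitute into x ≡ 4 (mod 13): 7·t ≡ 4 − 2 = 2 (mod 13).
    The inverse of 7 mod 13 is 2 (since 7·2 = 14 = 1·13 + 1), so t ≡ 2·2 = 4 ≡ 4 (mod 13).
    Then x = 2 + 7·4 = 30, valid modulo lcm(7, 13) = 91: x ≡ 30 (mod 91).
  Combine with x ≡ 0 (mod 11); new modulus lcm = 1001.
    Write x = 30 + 91·t and substitute into x ≡ 0 (mod 11): 91·t ≡ 0 − 30 = -30 (mod 11).
    Reduce coefficients mod 11: 3·t ≡ 3 (mod 11).
    The inverse of 3 mod 11 is 4 (since 3·4 = 12 = 1·11 + 1), so t ≡ 4·3 = 12 ≡ 1 (mod 11).
    Then x = 30 + 91·1 = 121, valid modulo lcm(91, 11) = 1001: x ≡ 121 (mod 1001).
  Combine with x ≡ 11 (mod 16); new modulus lcm = 16016.
    Write x = 121 + 1001·t and substitute into x ≡ 11 (mod 16): 1001·t ≡ 11 − 121 = -110 (mod 16).
    Reduce coefficients mod 16: 9·t ≡ 2 (mod 16).
    The inverse of 9 mod 16 is 9 (since 9·9 = 81 = 5·16 + 1), so t ≡ 9·2 = 18 ≡ 2 (mod 16).
    Then x = 121 + 1001·2 = 2123, valid modulo lcm(1001, 16) = 16016: x ≡ 2123 (mod 16016).
  Combine with x ≡ 1 (mod 3); new modulus lcm = 48048.
    Write x = 2123 + 16016·t and substitute into x ≡ 1 (mod 3): 16016·t ≡ 1 − 2123 = -2122 (mod 3).
    Reduce coefficients mod 3: 2·t ≡ 2 (mod 3).
    The inverse of 2 mod 3 is 2 (since 2·2 = 4 = 1·3 + 1), so t ≡ 2·2 = 4 ≡ 1 (mod 3).
    Then x = 2123 + 16016·1 = 18139, valid modulo lcm(16016, 3) = 48048: x ≡ 18139 (mod 48048).
Verify against each original: 18139 mod 7 = 2, 18139 mod 13 = 4, 18139 mod 11 = 0, 18139 mod 16 = 11, 18139 mod 3 = 1.

x ≡ 18139 (mod 48048).


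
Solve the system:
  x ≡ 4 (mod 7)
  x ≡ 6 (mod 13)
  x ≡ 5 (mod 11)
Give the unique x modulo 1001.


Moduli 7, 13, 11 are pairwise coprime; by CRT there is a unique solution modulo M = 7 · 13 · 11 = 1001.
Solve pairwise, accumulating the modulus:
  Start with x ≡ 4 (mod 7).
  Combine with x ≡ 6 (mod 13): since gcd(7, 13) = 1, we get a unique residue mod 91.
    Write x = 4 + 7·t and substitute into x ≡ 6 (mod 13): 7·t ≡ 6 − 4 = 2 (mod 13).
    The inverse of 7 mod 13 is 2 (since 7·2 = 14 = 1·13 + 1), so t ≡ 2·2 = 4 ≡ 4 (mod 13).
    Then x = 4 + 7·4 = 32, valid modulo lcm(7, 13) = 91: x ≡ 32 (mod 91).
  Combine with x ≡ 5 (mod 11): since gcd(91, 11) = 1, we get a unique residue mod 1001.
    Write x = 32 + 91·t and substitute into x ≡ 5 (mod 11): 91·t ≡ 5 − 32 = -27 (mod 11).
    Reduce coefficients mod 11: 3·t ≡ 6 (mod 11).
    The inverse of 3 mod 11 is 4 (since 3·4 = 12 = 1·11 + 1), so t ≡ 4·6 = 24 ≡ 2 (mod 11).
    Then x = 32 + 91·2 = 214, valid modulo lcm(91, 11) = 1001: x ≡ 214 (mod 1001).
Verify: 214 mod 7 = 4 ✓, 214 mod 13 = 6 ✓, 214 mod 11 = 5 ✓.

x ≡ 214 (mod 1001).


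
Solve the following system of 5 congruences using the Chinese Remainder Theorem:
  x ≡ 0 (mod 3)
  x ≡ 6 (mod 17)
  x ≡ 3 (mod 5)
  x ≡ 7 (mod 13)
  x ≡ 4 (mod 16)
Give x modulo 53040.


Product of moduli M = 3 · 17 · 5 · 13 · 16 = 53040.
Merge one congruence at a time:
  Start: x ≡ 0 (mod 3).
  Combine with x ≡ 6 (mod 17); new modulus lcm = 51.
    Write x = 0 + 3·t and substitute into x ≡ 6 (mod 17): 3·t ≡ 6 − 0 = 6 (mod 17).
    The inverse of 3 mod 17 is 6 (since 3·6 = 18 = 1·17 + 1), so t ≡ 6·6 = 36 ≡ 2 (mod 17).
    Then x = 0 + 3·2 = 6, valid modulo lcm(3, 17) = 51: x ≡ 6 (mod 51).
  Combine with x ≡ 3 (mod 5); new modulus lcm = 255.
    Write x = 6 + 51·t and substitute into x ≡ 3 (mod 5): 51·t ≡ 3 − 6 = -3 (mod 5).
    Reduce coefficients mod 5: 1·t ≡ 2 (mod 5).
    So t ≡ 2 (mod 5).
    Then x = 6 + 51·2 = 108, valid modulo lcm(51, 5) = 255: x ≡ 108 (mod 255).
  Combine with x ≡ 7 (mod 13); new modulus lcm = 3315.
    Write x = 108 + 255·t and substitute into x ≡ 7 (mod 13): 255·t ≡ 7 − 108 = -101 (mod 13).
    Reduce coefficients mod 13: 8·t ≡ 3 (mod 13).
    The inverse of 8 mod 13 is 5 (since 8·5 = 40 = 3·13 + 1), so t ≡ 5·3 = 15 ≡ 2 (mod 13).
    Then x = 108 + 255·2 = 618, valid modulo lcm(255, 13) = 3315: x ≡ 618 (mod 3315).
  Combine with x ≡ 4 (mod 16); new modulus lcm = 53040.
    Write x = 618 + 3315·t and substitute into x ≡ 4 (mod 16): 3315·t ≡ 4 − 618 = -614 (mod 16).
    Reduce coefficients mod 16: 3·t ≡ 10 (mod 16).
    The inverse of 3 mod 16 is 11 (since 3·11 = 33 = 2·16 + 1), so t ≡ 11·10 = 110 ≡ 14 (mod 16).
    Then x = 618 + 3315·14 = 47028, valid modulo lcm(3315, 16) = 53040: x ≡ 47028 (mod 53040).
Verify against each original: 47028 mod 3 = 0, 47028 mod 17 = 6, 47028 mod 5 = 3, 47028 mod 13 = 7, 47028 mod 16 = 4.

x ≡ 47028 (mod 53040).


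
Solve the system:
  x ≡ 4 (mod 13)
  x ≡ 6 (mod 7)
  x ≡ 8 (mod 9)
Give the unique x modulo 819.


Moduli 13, 7, 9 are pairwise coprime; by CRT there is a unique solution modulo M = 13 · 7 · 9 = 819.
Solve pairwise, accumulating the modulus:
  Start with x ≡ 4 (mod 13).
  Combine with x ≡ 6 (mod 7): since gcd(13, 7) = 1, we get a unique residue mod 91.
    Write x = 4 + 13·t and substitute into x ≡ 6 (mod 7): 13·t ≡ 6 − 4 = 2 (mod 7).
    Reduce coefficients mod 7: 6·t ≡ 2 (mod 7).
    The inverse of 6 mod 7 is 6 (since 6·6 = 36 = 5·7 + 1), so t ≡ 6·2 = 12 ≡ 5 (mod 7).
    Then x = 4 + 13·5 = 69, valid modulo lcm(13, 7) = 91: x ≡ 69 (mod 91).
  Combine with x ≡ 8 (mod 9): since gcd(91, 9) = 1, we get a unique residue mod 819.
    Write x = 69 + 91·t and substitute into x ≡ 8 (mod 9): 91·t ≡ 8 − 69 = -61 (mod 9).
    Reduce coefficients mod 9: 1·t ≡ 2 (mod 9).
    So t ≡ 2 (mod 9).
    Then x = 69 + 91·2 = 251, valid modulo lcm(91, 9) = 819: x ≡ 251 (mod 819).
Verify: 251 mod 13 = 4 ✓, 251 mod 7 = 6 ✓, 251 mod 9 = 8 ✓.

x ≡ 251 (mod 819).
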